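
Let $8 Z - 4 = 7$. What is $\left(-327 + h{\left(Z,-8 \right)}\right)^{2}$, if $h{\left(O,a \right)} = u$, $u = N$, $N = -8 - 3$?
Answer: $114244$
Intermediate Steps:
$N = -11$ ($N = -8 - 3 = -11$)
$u = -11$
$Z = \frac{11}{8}$ ($Z = \frac{1}{2} + \frac{1}{8} \cdot 7 = \frac{1}{2} + \frac{7}{8} = \frac{11}{8} \approx 1.375$)
$h{\left(O,a \right)} = -11$
$\left(-327 + h{\left(Z,-8 \right)}\right)^{2} = \left(-327 - 11\right)^{2} = \left(-338\right)^{2} = 114244$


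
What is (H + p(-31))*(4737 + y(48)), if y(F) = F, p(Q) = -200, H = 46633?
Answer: 222181905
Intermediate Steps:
(H + p(-31))*(4737 + y(48)) = (46633 - 200)*(4737 + 48) = 46433*4785 = 222181905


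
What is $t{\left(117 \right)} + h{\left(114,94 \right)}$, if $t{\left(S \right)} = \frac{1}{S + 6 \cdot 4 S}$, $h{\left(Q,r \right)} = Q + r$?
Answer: $\frac{608401}{2925} \approx 208.0$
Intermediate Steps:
$t{\left(S \right)} = \frac{1}{25 S}$ ($t{\left(S \right)} = \frac{1}{S + 24 S} = \frac{1}{25 S}$)
$t{\left(117 \right)} + h{\left(114,94 \right)} = \frac{1}{25 \cdot 117} + \left(114 + 94\right) = \frac{1}{25} \cdot \frac{1}{117} + 208 = \frac{1}{2925} + 208 = \frac{608401}{2925}$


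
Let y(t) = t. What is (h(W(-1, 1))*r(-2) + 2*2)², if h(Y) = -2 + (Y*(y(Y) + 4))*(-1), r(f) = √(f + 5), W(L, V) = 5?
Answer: 6643 - 376*√3 ≈ 5991.8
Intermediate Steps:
r(f) = √(5 + f)
h(Y) = -2 - Y*(4 + Y) (h(Y) = -2 + (Y*(Y + 4))*(-1) = -2 + (Y*(4 + Y))*(-1) = -2 - Y*(4 + Y))
(h(W(-1, 1))*r(-2) + 2*2)² = ((-2 - 1*5² - 4*5)*√(5 - 2) + 2*2)² = ((-2 - 1*25 - 20)*√3 + 4)² = ((-2 - 25 - 20)*√3 + 4)² = (-47*√3 + 4)² = (4 - 47*√3)²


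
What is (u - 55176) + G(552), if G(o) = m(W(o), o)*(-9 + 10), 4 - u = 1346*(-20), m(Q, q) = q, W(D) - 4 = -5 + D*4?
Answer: -27700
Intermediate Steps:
W(D) = -1 + 4*D (W(D) = 4 + (-5 + D*4) = 4 + (-5 + 4*D) = -1 + 4*D)
u = 26924 (u = 4 - 1346*(-20) = 4 - 1*(-26920) = 4 + 26920 = 26924)
G(o) = o (G(o) = o*(-9 + 10) = o*1 = o)
(u - 55176) + G(552) = (26924 - 55176) + 552 = -28252 + 552 = -27700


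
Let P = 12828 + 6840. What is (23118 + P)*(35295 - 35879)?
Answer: -24987024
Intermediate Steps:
P = 19668
(23118 + P)*(35295 - 35879) = (23118 + 19668)*(35295 - 35879) = 42786*(-584) = -24987024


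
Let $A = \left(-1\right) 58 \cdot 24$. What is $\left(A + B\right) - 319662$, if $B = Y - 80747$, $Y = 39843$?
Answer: $-361958$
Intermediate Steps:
$B = -40904$ ($B = 39843 - 80747 = -40904$)
$A = -1392$ ($A = \left(-58\right) 24 = -1392$)
$\left(A + B\right) - 319662 = \left(-1392 - 40904\right) - 319662 = -42296 - 319662 = -361958$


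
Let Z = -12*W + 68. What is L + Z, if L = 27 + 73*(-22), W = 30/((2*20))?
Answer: -1520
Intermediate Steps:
W = ¾ (W = 30/40 = 30*(1/40) = ¾ ≈ 0.75000)
Z = 59 (Z = -12*¾ + 68 = -9 + 68 = 59)
L = -1579 (L = 27 - 1606 = -1579)
L + Z = -1579 + 59 = -1520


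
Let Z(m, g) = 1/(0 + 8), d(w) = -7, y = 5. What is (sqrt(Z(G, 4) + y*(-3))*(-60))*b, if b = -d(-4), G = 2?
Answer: -105*I*sqrt(238) ≈ -1619.9*I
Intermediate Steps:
Z(m, g) = 1/8
b = 7 (b = -1*(-7) = 7)
(sqrt(Z(G, 4) + y*(-3))*(-60))*b = (sqrt(1/8 + 5*(-3))*(-60))*7 = (sqrt(1/8 - 15)*(-60))*7 = (sqrt(-119/8)*(-60))*7 = ((I*sqrt(238)/4)*(-60))*7 = -15*I*sqrt(238)*7 = -105*I*sqrt(238)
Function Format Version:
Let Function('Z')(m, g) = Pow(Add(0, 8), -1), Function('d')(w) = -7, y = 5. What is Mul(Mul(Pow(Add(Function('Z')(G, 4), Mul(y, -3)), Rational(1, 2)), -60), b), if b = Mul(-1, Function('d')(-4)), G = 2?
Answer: Mul(-105, I, Pow(238, Rational(1, 2))) ≈ Mul(-1619.9, I)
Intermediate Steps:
Function('Z')(m, g) = Rational(1, 8) (Function('Z')(m, g) = Pow(8, -1) = Rational(1, 8))
b = 7 (b = Mul(-1, -7) = 7)
Mul(Mul(Pow(Add(Function('Z')(G, 4), Mul(y, -3)), Rational(1, 2)), -60), b) = Mul(Mul(Pow(Add(Rational(1, 8), Mul(5, -3)), Rational(1, 2)), -60), 7) = Mul(Mul(Pow(Add(Rational(1, 8), -15), Rational(1, 2)), -60), 7) = Mul(Mul(Pow(Rational(-119, 8), Rational(1, 2)), -60), 7) = Mul(Mul(Mul(Rational(1, 4), I, Pow(238, Rational(1, 2))), -60), 7) = Mul(Mul(-15, I, Pow(238, Rational(1, 2))), 7) = Mul(-105, I, Pow(238, Rational(1, 2)))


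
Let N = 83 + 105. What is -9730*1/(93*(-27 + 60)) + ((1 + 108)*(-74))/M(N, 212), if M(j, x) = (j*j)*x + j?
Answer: -36466386617/11498186502 ≈ -3.1715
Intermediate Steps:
N = 188
M(j, x) = j + x*j**2 (M(j, x) = j**2*x + j = x*j**2 + j = j + x*j**2)
-9730*1/(93*(-27 + 60)) + ((1 + 108)*(-74))/M(N, 212) = -9730*1/(93*(-27 + 60)) + ((1 + 108)*(-74))/((188*(1 + 188*212))) = -9730/(93*33) + (109*(-74))/((188*(1 + 39856))) = -9730/3069 - 8066/(188*39857) = -9730*1/3069 - 8066/7493116 = -9730/3069 - 8066*1/7493116 = -9730/3069 - 4033/3746558 = -36466386617/11498186502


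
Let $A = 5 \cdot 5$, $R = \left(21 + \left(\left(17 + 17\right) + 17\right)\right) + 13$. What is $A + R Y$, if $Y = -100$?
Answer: $-8475$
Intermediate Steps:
$R = 85$ ($R = \left(21 + \left(34 + 17\right)\right) + 13 = \left(21 + 51\right) + 13 = 72 + 13 = 85$)
$A = 25$
$A + R Y = 25 + 85 \left(-100\right) = 25 - 8500 = -8475$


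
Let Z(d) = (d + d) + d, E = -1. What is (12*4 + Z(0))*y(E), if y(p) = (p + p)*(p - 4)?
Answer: 480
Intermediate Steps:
Z(d) = 3*d (Z(d) = 2*d + d = 3*d)
y(p) = 2*p*(-4 + p) (y(p) = (2*p)*(-4 + p) = 2*p*(-4 + p))
(12*4 + Z(0))*y(E) = (12*4 + 3*0)*(2*(-1)*(-4 - 1)) = (48 + 0)*(2*(-1)*(-5)) = 48*10 = 480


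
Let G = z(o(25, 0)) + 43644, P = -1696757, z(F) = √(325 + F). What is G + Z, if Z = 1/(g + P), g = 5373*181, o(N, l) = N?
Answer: 31608905135/724244 + 5*√14 ≈ 43663.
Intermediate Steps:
g = 972513
Z = -1/724244 (Z = 1/(972513 - 1696757) = 1/(-724244) = -1/724244 ≈ -1.3807e-6)
G = 43644 + 5*√14 (G = √(325 + 25) + 43644 = √350 + 43644 = 5*√14 + 43644 = 43644 + 5*√14 ≈ 43663.)
G + Z = (43644 + 5*√14) - 1/724244 = 31608905135/724244 + 5*√14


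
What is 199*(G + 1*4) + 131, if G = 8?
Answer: 2519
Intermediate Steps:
199*(G + 1*4) + 131 = 199*(8 + 1*4) + 131 = 199*(8 + 4) + 131 = 199*12 + 131 = 2388 + 131 = 2519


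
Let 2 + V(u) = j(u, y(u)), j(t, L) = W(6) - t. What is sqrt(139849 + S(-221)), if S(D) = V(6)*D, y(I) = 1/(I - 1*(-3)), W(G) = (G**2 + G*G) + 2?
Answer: sqrt(125263) ≈ 353.93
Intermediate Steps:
W(G) = 2 + 2*G**2 (W(G) = (G**2 + G**2) + 2 = 2*G**2 + 2 = 2 + 2*G**2)
y(I) = 1/(3 + I) (y(I) = 1/(I + 3) = 1/(3 + I))
j(t, L) = 74 - t (j(t, L) = (2 + 2*6**2) - t = (2 + 2*36) - t = (2 + 72) - t = 74 - t)
V(u) = 72 - u (V(u) = -2 + (74 - u) = 72 - u)
S(D) = 66*D (S(D) = (72 - 1*6)*D = (72 - 6)*D = 66*D)
sqrt(139849 + S(-221)) = sqrt(139849 + 66*(-221)) = sqrt(139849 - 14586) = sqrt(125263)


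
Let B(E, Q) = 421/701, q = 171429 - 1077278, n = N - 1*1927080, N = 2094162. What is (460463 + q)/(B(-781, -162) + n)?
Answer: -312215586/117124903 ≈ -2.6657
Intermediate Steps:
n = 167082 (n = 2094162 - 1*1927080 = 2094162 - 1927080 = 167082)
q = -905849
B(E, Q) = 421/701 (B(E, Q) = 421*(1/701) = 421/701)
(460463 + q)/(B(-781, -162) + n) = (460463 - 905849)/(421/701 + 167082) = -445386/117124903/701 = -445386*701/117124903 = -312215586/117124903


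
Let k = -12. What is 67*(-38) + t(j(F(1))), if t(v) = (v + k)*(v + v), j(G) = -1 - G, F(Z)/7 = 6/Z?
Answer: 2184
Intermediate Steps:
F(Z) = 42/Z (F(Z) = 7*(6/Z) = 42/Z)
t(v) = 2*v*(-12 + v) (t(v) = (v - 12)*(v + v) = (-12 + v)*(2*v) = 2*v*(-12 + v))
67*(-38) + t(j(F(1))) = 67*(-38) + 2*(-1 - 42/1)*(-12 + (-1 - 42/1)) = -2546 + 2*(-1 - 42)*(-12 + (-1 - 42)) = -2546 + 2*(-43)*(-12 - 43) = -2546 + 2*(-43)*(-55) = -2546 + 4730 = 2184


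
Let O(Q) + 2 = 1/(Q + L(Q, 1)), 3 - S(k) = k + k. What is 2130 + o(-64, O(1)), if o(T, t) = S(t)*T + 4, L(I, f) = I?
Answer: 1750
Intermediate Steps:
S(k) = 3 - 2*k (S(k) = 3 - (k + k) = 3 - 2*k)
O(Q) = -2 + 1/(2*Q) (O(Q) = -2 + 1/(Q + Q) = -2 + 1/(2*Q))
o(T, t) = 4 + T*(3 - 2*t) (o(T, t) = (3 - 2*t)*T + 4 = T*(3 - 2*t) + 4 = 4 + T*(3 - 2*t))
2130 + o(-64, O(1)) = 2130 + (4 - 1*(-64)*(-3 + 2*(-2 + (1/2)/1))) = 2130 + (4 - 1*(-64)*(-3 + 2*(-2 + (1/2)*1))) = 2130 + (4 - 1*(-64)*(-3 + 2*(-2 + 1/2))) = 2130 + (4 - 1*(-64)*(-3 + 2*(-3/2))) = 2130 + (4 - 1*(-64)*(-3 - 3)) = 2130 + (4 - 1*(-64)*(-6)) = 2130 + (4 - 384) = 2130 - 380 = 1750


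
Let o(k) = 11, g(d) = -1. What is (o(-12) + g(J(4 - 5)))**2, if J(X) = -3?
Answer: 100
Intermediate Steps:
(o(-12) + g(J(4 - 5)))**2 = (11 - 1)**2 = 10**2 = 100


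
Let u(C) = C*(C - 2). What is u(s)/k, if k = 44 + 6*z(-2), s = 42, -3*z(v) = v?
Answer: 35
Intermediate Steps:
z(v) = -v/3
u(C) = C*(-2 + C)
k = 48 (k = 44 + 6*(-1/3*(-2)) = 44 + 6*(2/3) = 44 + 4 = 48)
u(s)/k = (42*(-2 + 42))/48 = (42*40)*(1/48) = 1680*(1/48) = 35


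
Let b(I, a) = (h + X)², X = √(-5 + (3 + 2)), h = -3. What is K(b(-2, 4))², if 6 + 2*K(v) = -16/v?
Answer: 1225/81 ≈ 15.123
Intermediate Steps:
X = 0 (X = √(-5 + 5) = √0 = 0)
b(I, a) = 9 (b(I, a) = (-3 + 0)² = (-3)² = 9)
K(v) = -3 - 8/v (K(v) = -3 + (-16/v)/2 = -3 - 8/v)
K(b(-2, 4))² = (-3 - 8/9)² = (-35/9)² = 1225/81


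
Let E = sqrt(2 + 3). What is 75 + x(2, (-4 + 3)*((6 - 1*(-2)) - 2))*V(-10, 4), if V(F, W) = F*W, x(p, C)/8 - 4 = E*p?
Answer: -1205 - 640*sqrt(5) ≈ -2636.1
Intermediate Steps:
E = sqrt(5) ≈ 2.2361
x(p, C) = 32 + 8*p*sqrt(5) (x(p, C) = 32 + 8*(sqrt(5)*p) = 32 + 8*(p*sqrt(5)) = 32 + 8*p*sqrt(5))
75 + x(2, (-4 + 3)*((6 - 1*(-2)) - 2))*V(-10, 4) = 75 + (32 + 8*2*sqrt(5))*(-10*4) = 75 + (32 + 16*sqrt(5))*(-40) = 75 + (-1280 - 640*sqrt(5)) = -1205 - 640*sqrt(5)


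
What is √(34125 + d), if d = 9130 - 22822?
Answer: 7*√417 ≈ 142.94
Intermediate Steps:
d = -13692
√(34125 + d) = √(34125 - 13692) = √20433 = 7*√417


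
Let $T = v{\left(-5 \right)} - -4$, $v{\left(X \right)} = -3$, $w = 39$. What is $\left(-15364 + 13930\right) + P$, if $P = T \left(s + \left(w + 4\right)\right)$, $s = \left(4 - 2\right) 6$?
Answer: $-1379$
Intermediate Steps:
$s = 12$ ($s = 2 \cdot 6 = 12$)
$T = 1$ ($T = -3 - -4 = -3 + 4 = 1$)
$P = 55$ ($P = 1 \left(12 + \left(39 + 4\right)\right) = 1 \left(12 + 43\right) = 1 \cdot 55 = 55$)
$\left(-15364 + 13930\right) + P = \left(-15364 + 13930\right) + 55 = -1434 + 55 = -1379$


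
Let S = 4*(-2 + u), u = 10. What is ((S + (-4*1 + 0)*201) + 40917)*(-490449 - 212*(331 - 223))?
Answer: -20608235025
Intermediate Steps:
S = 32 (S = 4*(-2 + 10) = 4*8 = 32)
((S + (-4*1 + 0)*201) + 40917)*(-490449 - 212*(331 - 223)) = ((32 + (-4*1 + 0)*201) + 40917)*(-490449 - 212*(331 - 223)) = ((32 + (-4 + 0)*201) + 40917)*(-490449 - 212*108) = ((32 - 4*201) + 40917)*(-490449 - 22896) = ((32 - 804) + 40917)*(-513345) = (-772 + 40917)*(-513345) = 40145*(-513345) = -20608235025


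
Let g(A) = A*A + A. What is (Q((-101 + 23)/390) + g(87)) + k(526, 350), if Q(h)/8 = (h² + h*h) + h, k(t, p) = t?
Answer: 204526/25 ≈ 8181.0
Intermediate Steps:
g(A) = A + A² (g(A) = A² + A = A + A²)
Q(h) = 8*h + 16*h² (Q(h) = 8*((h² + h*h) + h) = 8*((h² + h²) + h) = 8*(2*h² + h) = 8*(h + 2*h²) = 8*h + 16*h²)
(Q((-101 + 23)/390) + g(87)) + k(526, 350) = (8*((-101 + 23)/390)*(1 + 2*((-101 + 23)/390)) + 87*(1 + 87)) + 526 = (8*(-78*1/390)*(1 + 2*(-78*1/390)) + 87*88) + 526 = (8*(-⅕)*(1 + 2*(-⅕)) + 7656) + 526 = (8*(-⅕)*(1 - ⅖) + 7656) + 526 = (8*(-⅕)*(⅗) + 7656) + 526 = (-24/25 + 7656) + 526 = 191376/25 + 526 = 204526/25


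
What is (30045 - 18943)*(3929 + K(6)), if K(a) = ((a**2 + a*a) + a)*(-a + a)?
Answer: 43619758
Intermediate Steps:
K(a) = 0 (K(a) = ((a**2 + a**2) + a)*0 = (2*a**2 + a)*0 = (a + 2*a**2)*0 = 0)
(30045 - 18943)*(3929 + K(6)) = (30045 - 18943)*(3929 + 0) = 11102*3929 = 43619758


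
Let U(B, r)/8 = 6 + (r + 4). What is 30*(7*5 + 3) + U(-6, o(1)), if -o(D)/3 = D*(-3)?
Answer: 1292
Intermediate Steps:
o(D) = 9*D (o(D) = -3*D*(-3) = -(-9)*D = 9*D)
U(B, r) = 80 + 8*r (U(B, r) = 8*(6 + (r + 4)) = 8*(6 + (4 + r)) = 8*(10 + r) = 80 + 8*r)
30*(7*5 + 3) + U(-6, o(1)) = 30*(7*5 + 3) + (80 + 8*(9*1)) = 30*(35 + 3) + (80 + 8*9) = 30*38 + (80 + 72) = 1140 + 152 = 1292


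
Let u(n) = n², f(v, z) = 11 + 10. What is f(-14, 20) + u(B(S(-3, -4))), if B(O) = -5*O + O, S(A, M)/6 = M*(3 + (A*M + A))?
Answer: 1327125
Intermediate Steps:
f(v, z) = 21
S(A, M) = 6*M*(3 + A + A*M) (S(A, M) = 6*(M*(3 + (A*M + A))) = 6*(M*(3 + (A + A*M))) = 6*(M*(3 + A + A*M)) = 6*M*(3 + A + A*M))
B(O) = -4*O
f(-14, 20) + u(B(S(-3, -4))) = 21 + (-24*(-4)*(3 - 3 - 3*(-4)))² = 21 + (-24*(-4)*(3 - 3 + 12))² = 21 + (-24*(-4)*12)² = 21 + (-4*(-288))² = 21 + 1152² = 21 + 1327104 = 1327125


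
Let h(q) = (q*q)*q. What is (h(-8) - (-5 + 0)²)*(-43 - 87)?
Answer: 69810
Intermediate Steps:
h(q) = q³ (h(q) = q²*q = q³)
(h(-8) - (-5 + 0)²)*(-43 - 87) = ((-8)³ - (-5 + 0)²)*(-43 - 87) = (-512 - 1*(-5)²)*(-130) = (-512 - 1*25)*(-130) = (-512 - 25)*(-130) = -537*(-130) = 69810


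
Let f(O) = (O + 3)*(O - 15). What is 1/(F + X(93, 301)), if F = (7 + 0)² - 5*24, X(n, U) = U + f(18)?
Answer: 1/293 ≈ 0.0034130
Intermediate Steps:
f(O) = (-15 + O)*(3 + O) (f(O) = (3 + O)*(-15 + O) = (-15 + O)*(3 + O))
X(n, U) = 63 + U (X(n, U) = U + (-45 + 18² - 12*18) = U + (-45 + 324 - 216) = U + 63 = 63 + U)
F = -71 (F = 7² - 120 = 49 - 120 = -71)
1/(F + X(93, 301)) = 1/(-71 + (63 + 301)) = 1/(-71 + 364) = 1/293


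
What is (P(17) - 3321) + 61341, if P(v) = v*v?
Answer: 58309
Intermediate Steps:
P(v) = v²
(P(17) - 3321) + 61341 = (17² - 3321) + 61341 = (289 - 3321) + 61341 = -3032 + 61341 = 58309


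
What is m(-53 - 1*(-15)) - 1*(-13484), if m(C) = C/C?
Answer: 13485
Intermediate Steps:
m(C) = 1
m(-53 - 1*(-15)) - 1*(-13484) = 1 - 1*(-13484) = 1 + 13484 = 13485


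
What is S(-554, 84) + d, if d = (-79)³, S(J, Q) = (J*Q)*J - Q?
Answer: 25287821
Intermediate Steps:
S(J, Q) = -Q + Q*J² (S(J, Q) = Q*J² - Q = -Q + Q*J²)
d = -493039
S(-554, 84) + d = 84*(-1 + (-554)²) - 493039 = 84*(-1 + 306916) - 493039 = 84*306915 - 493039 = 25780860 - 493039 = 25287821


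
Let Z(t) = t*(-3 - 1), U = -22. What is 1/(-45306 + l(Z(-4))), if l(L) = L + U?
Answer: -1/45312 ≈ -2.2069e-5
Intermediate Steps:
Z(t) = -4*t (Z(t) = t*(-4) = -4*t)
l(L) = -22 + L (l(L) = L - 22 = -22 + L)
1/(-45306 + l(Z(-4))) = 1/(-45306 + (-22 - 4*(-4))) = 1/(-45306 + (-22 + 16)) = 1/(-45306 - 6) = 1/(-45312) = -1/45312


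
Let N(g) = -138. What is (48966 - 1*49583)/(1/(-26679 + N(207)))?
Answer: 16546089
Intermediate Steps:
(48966 - 1*49583)/(1/(-26679 + N(207))) = (48966 - 1*49583)/(1/(-26679 - 138)) = (48966 - 49583)/(1/(-26817)) = -617/(-1/26817) = -617*(-26817) = 16546089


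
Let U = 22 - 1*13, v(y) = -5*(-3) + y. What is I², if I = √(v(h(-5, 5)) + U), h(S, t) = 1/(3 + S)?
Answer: 47/2 ≈ 23.500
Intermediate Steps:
v(y) = 15 + y
U = 9 (U = 22 - 13 = 9)
I = √94/2 (I = √((15 + 1/(3 - 5)) + 9) = √((15 + 1/(-2)) + 9) = √((15 - ½) + 9) = √(29/2 + 9) = √(47/2) = √94/2 ≈ 4.8477)
I² = (√94/2)² = 47/2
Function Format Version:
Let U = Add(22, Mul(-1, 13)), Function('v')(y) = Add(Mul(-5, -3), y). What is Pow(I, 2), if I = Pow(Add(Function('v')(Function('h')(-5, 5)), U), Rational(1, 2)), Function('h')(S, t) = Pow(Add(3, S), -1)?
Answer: Rational(47, 2) ≈ 23.500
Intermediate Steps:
Function('v')(y) = Add(15, y)
U = 9 (U = Add(22, -13) = 9)
I = Mul(Rational(1, 2), Pow(94, Rational(1, 2))) (I = Pow(Add(Add(15, Pow(Add(3, -5), -1)), 9), Rational(1, 2)) = Pow(Add(Add(15, Pow(-2, -1)), 9), Rational(1, 2)) = Pow(Add(Add(15, Rational(-1, 2)), 9), Rational(1, 2)) = Pow(Add(Rational(29, 2), 9), Rational(1, 2)) = Pow(Rational(47, 2), Rational(1, 2)) = Mul(Rational(1, 2), Pow(94, Rational(1, 2))) ≈ 4.8477)
Pow(I, 2) = Pow(Mul(Rational(1, 2), Pow(94, Rational(1, 2))), 2) = Rational(47, 2)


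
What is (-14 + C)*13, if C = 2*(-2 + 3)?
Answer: -156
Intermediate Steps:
C = 2 (C = 2*1 = 2)
(-14 + C)*13 = (-14 + 2)*13 = -12*13 = -156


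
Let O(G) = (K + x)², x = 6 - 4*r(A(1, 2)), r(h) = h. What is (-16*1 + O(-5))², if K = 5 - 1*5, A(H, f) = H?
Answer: 144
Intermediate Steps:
K = 0 (K = 5 - 5 = 0)
x = 2 (x = 6 - 4*1 = 6 - 4 = 2)
O(G) = 4 (O(G) = (0 + 2)² = 2² = 4)
(-16*1 + O(-5))² = (-16*1 + 4)² = (-16 + 4)² = (-12)² = 144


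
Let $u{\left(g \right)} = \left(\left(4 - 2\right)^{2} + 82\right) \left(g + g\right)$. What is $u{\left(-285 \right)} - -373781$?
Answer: $324761$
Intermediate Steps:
$u{\left(g \right)} = 172 g$ ($u{\left(g \right)} = \left(2^{2} + 82\right) 2 g = \left(4 + 82\right) 2 g = 86 \cdot 2 g = 172 g$)
$u{\left(-285 \right)} - -373781 = 172 \left(-285\right) - -373781 = -49020 + 373781 = 324761$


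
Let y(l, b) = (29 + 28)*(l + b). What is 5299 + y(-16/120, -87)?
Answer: 1662/5 ≈ 332.40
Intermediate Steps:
y(l, b) = 57*b + 57*l (y(l, b) = 57*(b + l) = 57*b + 57*l)
5299 + y(-16/120, -87) = 5299 + (57*(-87) + 57*(-16/120)) = 5299 + (-4959 + 57*(-16*1/120)) = 5299 + (-4959 + 57*(-2/15)) = 5299 + (-4959 - 38/5) = 5299 - 24833/5 = 1662/5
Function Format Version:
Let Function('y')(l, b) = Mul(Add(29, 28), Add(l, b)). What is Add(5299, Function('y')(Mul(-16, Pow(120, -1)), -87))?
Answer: Rational(1662, 5) ≈ 332.40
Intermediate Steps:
Function('y')(l, b) = Add(Mul(57, b), Mul(57, l)) (Function('y')(l, b) = Mul(57, Add(b, l)) = Add(Mul(57, b), Mul(57, l)))
Add(5299, Function('y')(Mul(-16, Pow(120, -1)), -87)) = Add(5299, Add(Mul(57, -87), Mul(57, Mul(-16, Pow(120, -1))))) = Add(5299, Add(-4959, Mul(57, Mul(-16, Rational(1, 120))))) = Add(5299, Add(-4959, Mul(57, Rational(-2, 15)))) = Add(5299, Add(-4959, Rational(-38, 5))) = Add(5299, Rational(-24833, 5)) = Rational(1662, 5)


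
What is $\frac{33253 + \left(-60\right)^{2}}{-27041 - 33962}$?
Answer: $- \frac{36853}{61003} \approx -0.60412$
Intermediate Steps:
$\frac{33253 + \left(-60\right)^{2}}{-27041 - 33962} = \frac{33253 + 3600}{-61003} = 36853 \left(- \frac{1}{61003}\right) = - \frac{36853}{61003}$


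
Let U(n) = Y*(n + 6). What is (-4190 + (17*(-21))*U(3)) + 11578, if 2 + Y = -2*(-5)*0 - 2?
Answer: 20240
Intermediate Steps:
Y = -4 (Y = -2 + (-2*(-5)*0 - 2) = -2 + (10*0 - 2) = -2 + (0 - 2) = -2 - 2 = -4)
U(n) = -24 - 4*n (U(n) = -4*(n + 6) = -4*(6 + n) = -24 - 4*n)
(-4190 + (17*(-21))*U(3)) + 11578 = (-4190 + (17*(-21))*(-24 - 4*3)) + 11578 = (-4190 - 357*(-24 - 12)) + 11578 = (-4190 - 357*(-36)) + 11578 = (-4190 + 12852) + 11578 = 8662 + 11578 = 20240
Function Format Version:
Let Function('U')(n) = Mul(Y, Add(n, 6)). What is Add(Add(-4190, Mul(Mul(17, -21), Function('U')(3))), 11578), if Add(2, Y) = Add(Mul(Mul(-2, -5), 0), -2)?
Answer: 20240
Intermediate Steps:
Y = -4 (Y = Add(-2, Add(Mul(Mul(-2, -5), 0), -2)) = Add(-2, Add(Mul(10, 0), -2)) = Add(-2, Add(0, -2)) = Add(-2, -2) = -4)
Function('U')(n) = Add(-24, Mul(-4, n)) (Function('U')(n) = Mul(-4, Add(n, 6)) = Mul(-4, Add(6, n)) = Add(-24, Mul(-4, n)))
Add(Add(-4190, Mul(Mul(17, -21), Function('U')(3))), 11578) = Add(Add(-4190, Mul(Mul(17, -21), Add(-24, Mul(-4, 3)))), 11578) = Add(Add(-4190, Mul(-357, Add(-24, -12))), 11578) = Add(Add(-4190, Mul(-357, -36)), 11578) = Add(Add(-4190, 12852), 11578) = Add(8662, 11578) = 20240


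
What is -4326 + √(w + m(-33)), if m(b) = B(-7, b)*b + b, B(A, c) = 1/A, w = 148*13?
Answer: -4326 + √92890/7 ≈ -4282.5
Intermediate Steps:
w = 1924
m(b) = 6*b/7 (m(b) = b/(-7) + b = -b/7 + b = 6*b/7)
-4326 + √(w + m(-33)) = -4326 + √(1924 + (6/7)*(-33)) = -4326 + √(1924 - 198/7) = -4326 + √(13270/7) = -4326 + √92890/7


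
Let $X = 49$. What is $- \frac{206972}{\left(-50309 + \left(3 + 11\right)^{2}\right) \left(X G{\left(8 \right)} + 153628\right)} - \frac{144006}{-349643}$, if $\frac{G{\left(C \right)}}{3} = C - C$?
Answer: $\frac{198984205615}{483097187741} \approx 0.41189$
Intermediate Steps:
$G{\left(C \right)} = 0$ ($G{\left(C \right)} = 3 \left(C - C\right) = 3 \cdot 0 = 0$)
$- \frac{206972}{\left(-50309 + \left(3 + 11\right)^{2}\right) \left(X G{\left(8 \right)} + 153628\right)} - \frac{144006}{-349643} = - \frac{206972}{\left(-50309 + \left(3 + 11\right)^{2}\right) \left(49 \cdot 0 + 153628\right)} - \frac{144006}{-349643} = - \frac{206972}{\left(-50309 + 14^{2}\right) \left(0 + 153628\right)} - - \frac{144006}{349643} = - \frac{206972}{\left(-50309 + 196\right) 153628} + \frac{144006}{349643} = - \frac{206972}{\left(-50113\right) 153628} + \frac{144006}{349643} = - \frac{206972}{-7698759964} + \frac{144006}{349643} = \left(-206972\right) \left(- \frac{1}{7698759964}\right) + \frac{144006}{349643} = \frac{51743}{1924689991} + \frac{144006}{349643} = \frac{198984205615}{483097187741}$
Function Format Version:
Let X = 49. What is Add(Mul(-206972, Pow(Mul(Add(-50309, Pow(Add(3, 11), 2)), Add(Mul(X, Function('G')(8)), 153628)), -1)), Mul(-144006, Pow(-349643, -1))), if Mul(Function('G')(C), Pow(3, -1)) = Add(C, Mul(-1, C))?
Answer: Rational(198984205615, 483097187741) ≈ 0.41189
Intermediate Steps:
Function('G')(C) = 0 (Function('G')(C) = Mul(3, Add(C, Mul(-1, C))) = Mul(3, 0) = 0)
Add(Mul(-206972, Pow(Mul(Add(-50309, Pow(Add(3, 11), 2)), Add(Mul(X, Function('G')(8)), 153628)), -1)), Mul(-144006, Pow(-349643, -1))) = Add(Mul(-206972, Pow(Mul(Add(-50309, Pow(Add(3, 11), 2)), Add(Mul(49, 0), 153628)), -1)), Mul(-144006, Pow(-349643, -1))) = Add(Mul(-206972, Pow(Mul(Add(-50309, Pow(14, 2)), Add(0, 153628)), -1)), Mul(-144006, Rational(-1, 349643))) = Add(Mul(-206972, Pow(Mul(Add(-50309, 196), 153628), -1)), Rational(144006, 349643)) = Add(Mul(-206972, Pow(Mul(-50113, 153628), -1)), Rational(144006, 349643)) = Add(Mul(-206972, Pow(-7698759964, -1)), Rational(144006, 349643)) = Add(Mul(-206972, Rational(-1, 7698759964)), Rational(144006, 349643)) = Add(Rational(51743, 1924689991), Rational(144006, 349643)) = Rational(198984205615, 483097187741)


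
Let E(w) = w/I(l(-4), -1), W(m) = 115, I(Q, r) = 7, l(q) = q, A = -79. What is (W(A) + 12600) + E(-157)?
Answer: 88848/7 ≈ 12693.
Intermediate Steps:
E(w) = w/7
(W(A) + 12600) + E(-157) = (115 + 12600) + (1/7)*(-157) = 12715 - 157/7 = 88848/7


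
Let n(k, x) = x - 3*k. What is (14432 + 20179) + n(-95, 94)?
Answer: 34990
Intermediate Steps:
(14432 + 20179) + n(-95, 94) = (14432 + 20179) + (94 - 3*(-95)) = 34611 + (94 + 285) = 34611 + 379 = 34990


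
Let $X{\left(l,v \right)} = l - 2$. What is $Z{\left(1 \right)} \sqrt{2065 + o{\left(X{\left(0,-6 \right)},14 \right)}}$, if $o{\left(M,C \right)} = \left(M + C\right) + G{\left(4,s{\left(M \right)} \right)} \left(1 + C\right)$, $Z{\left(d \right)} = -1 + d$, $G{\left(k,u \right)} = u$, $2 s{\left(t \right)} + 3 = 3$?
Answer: $0$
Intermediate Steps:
$s{\left(t \right)} = 0$ ($s{\left(t \right)} = - \frac{3}{2} + \frac{1}{2} \cdot 3 = - \frac{3}{2} + \frac{3}{2} = 0$)
$X{\left(l,v \right)} = -2 + l$ ($X{\left(l,v \right)} = l - 2 = -2 + l$)
$o{\left(M,C \right)} = C + M$ ($o{\left(M,C \right)} = \left(M + C\right) + 0 \left(1 + C\right) = \left(C + M\right) + 0 = C + M$)
$Z{\left(1 \right)} \sqrt{2065 + o{\left(X{\left(0,-6 \right)},14 \right)}} = \left(-1 + 1\right) \sqrt{2065 + \left(14 + \left(-2 + 0\right)\right)} = 0 \sqrt{2065 + \left(14 - 2\right)} = 0 \sqrt{2065 + 12} = 0 \sqrt{2077} = 0$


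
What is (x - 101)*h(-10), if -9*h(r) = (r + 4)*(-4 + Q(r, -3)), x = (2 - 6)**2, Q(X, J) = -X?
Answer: -340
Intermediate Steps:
x = 16 (x = (-4)**2 = 16)
h(r) = -(-4 - r)*(4 + r)/9 (h(r) = -(r + 4)*(-4 - r)/9 = -(4 + r)*(-4 - r)/9 = -(-4 - r)*(4 + r)/9)
(x - 101)*h(-10) = (16 - 101)*(16/9 + (1/9)*(-10)**2 + (8/9)*(-10)) = -85*(16/9 + (1/9)*100 - 80/9) = -85*(16/9 + 100/9 - 80/9) = -85*4 = -340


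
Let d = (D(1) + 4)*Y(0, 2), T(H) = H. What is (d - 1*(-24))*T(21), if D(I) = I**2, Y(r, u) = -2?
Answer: 294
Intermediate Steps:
d = -10 (d = (1**2 + 4)*(-2) = (1 + 4)*(-2) = 5*(-2) = -10)
(d - 1*(-24))*T(21) = (-10 - 1*(-24))*21 = (-10 + 24)*21 = 14*21 = 294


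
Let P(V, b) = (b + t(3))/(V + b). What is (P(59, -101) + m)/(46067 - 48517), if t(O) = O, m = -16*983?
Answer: 47177/7350 ≈ 6.4186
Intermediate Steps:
m = -15728
P(V, b) = (3 + b)/(V + b) (P(V, b) = (b + 3)/(V + b) = (3 + b)/(V + b))
(P(59, -101) + m)/(46067 - 48517) = ((3 - 101)/(59 - 101) - 15728)/(46067 - 48517) = (-98/(-42) - 15728)/(-2450) = (-1/42*(-98) - 15728)*(-1/2450) = (7/3 - 15728)*(-1/2450) = -47177/3*(-1/2450) = 47177/7350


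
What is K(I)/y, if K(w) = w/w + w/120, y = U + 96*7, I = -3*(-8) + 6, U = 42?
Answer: 5/2856 ≈ 0.0017507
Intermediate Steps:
I = 30 (I = 24 + 6 = 30)
y = 714 (y = 42 + 96*7 = 42 + 672 = 714)
K(w) = 1 + w/120 (K(w) = 1 + w*(1/120) = 1 + w/120)
K(I)/y = (1 + (1/120)*30)/714 = (1 + 1/4)*(1/714) = (5/4)*(1/714) = 5/2856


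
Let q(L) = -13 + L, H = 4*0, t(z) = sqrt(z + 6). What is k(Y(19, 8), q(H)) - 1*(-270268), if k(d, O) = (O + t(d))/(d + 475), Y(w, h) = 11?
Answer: 131350235/486 + sqrt(17)/486 ≈ 2.7027e+5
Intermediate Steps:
t(z) = sqrt(6 + z)
H = 0
k(d, O) = (O + sqrt(6 + d))/(475 + d) (k(d, O) = (O + sqrt(6 + d))/(d + 475) = (O + sqrt(6 + d))/(475 + d))
k(Y(19, 8), q(H)) - 1*(-270268) = ((-13 + 0) + sqrt(6 + 11))/(475 + 11) - 1*(-270268) = (-13 + sqrt(17))/486 + 270268 = (-13/486 + sqrt(17)/486) + 270268 = 131350235/486 + sqrt(17)/486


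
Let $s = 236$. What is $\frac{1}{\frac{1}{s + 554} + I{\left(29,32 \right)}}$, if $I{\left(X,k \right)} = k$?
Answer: $\frac{790}{25281} \approx 0.031249$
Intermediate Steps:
$\frac{1}{\frac{1}{s + 554} + I{\left(29,32 \right)}} = \frac{1}{\frac{1}{236 + 554} + 32} = \frac{1}{\frac{1}{790} + 32} = \frac{1}{\frac{25281}{790}} = \frac{790}{25281}$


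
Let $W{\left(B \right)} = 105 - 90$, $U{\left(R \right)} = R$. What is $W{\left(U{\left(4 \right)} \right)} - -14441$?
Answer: $14456$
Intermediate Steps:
$W{\left(B \right)} = 15$ ($W{\left(B \right)} = 105 - 90 = 15$)
$W{\left(U{\left(4 \right)} \right)} - -14441 = 15 - -14441 = 15 + 14441 = 14456$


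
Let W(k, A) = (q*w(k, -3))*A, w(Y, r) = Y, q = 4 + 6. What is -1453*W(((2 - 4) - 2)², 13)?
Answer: -3022240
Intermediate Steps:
q = 10
W(k, A) = 10*A*k (W(k, A) = (10*k)*A = 10*A*k)
-1453*W(((2 - 4) - 2)², 13) = -14530*13*((2 - 4) - 2)² = -14530*13*(-2 - 2)² = -14530*13*(-4)² = -14530*13*16 = -1453*2080 = -3022240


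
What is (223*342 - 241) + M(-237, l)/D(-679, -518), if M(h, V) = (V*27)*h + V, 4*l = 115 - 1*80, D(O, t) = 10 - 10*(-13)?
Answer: 605001/8 ≈ 75625.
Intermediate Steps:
D(O, t) = 140 (D(O, t) = 10 + 130 = 140)
l = 35/4 (l = (115 - 1*80)/4 = (115 - 80)/4 = (¼)*35 = 35/4 ≈ 8.7500)
M(h, V) = V + 27*V*h (M(h, V) = (27*V)*h + V = 27*V*h + V = V + 27*V*h)
(223*342 - 241) + M(-237, l)/D(-679, -518) = (223*342 - 241) + (35*(1 + 27*(-237))/4)/140 = (76266 - 241) + (35*(1 - 6399)/4)*(1/140) = 76025 + ((35/4)*(-6398))*(1/140) = 76025 - 111965/2*1/140 = 76025 - 3199/8 = 605001/8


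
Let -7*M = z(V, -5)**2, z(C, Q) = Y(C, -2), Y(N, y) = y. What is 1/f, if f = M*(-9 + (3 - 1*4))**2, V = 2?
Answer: -7/400 ≈ -0.017500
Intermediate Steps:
z(C, Q) = -2
M = -4/7 (M = -1/7*(-2)**2 = -1/7*4 = -4/7 ≈ -0.57143)
f = -400/7 (f = -4*(-9 + (3 - 1*4))**2/7 = -4*(-9 + (3 - 4))**2/7 = -4*(-9 - 1)**2/7 = -4/7*(-10)**2 = -4/7*100 = -400/7 ≈ -57.143)
1/f = 1/(-400/7) = -7/400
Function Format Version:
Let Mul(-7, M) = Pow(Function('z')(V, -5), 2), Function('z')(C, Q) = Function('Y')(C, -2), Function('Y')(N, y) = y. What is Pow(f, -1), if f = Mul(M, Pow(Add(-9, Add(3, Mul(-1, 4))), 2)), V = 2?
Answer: Rational(-7, 400) ≈ -0.017500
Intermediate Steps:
Function('z')(C, Q) = -2
M = Rational(-4, 7) (M = Mul(Rational(-1, 7), Pow(-2, 2)) = Mul(Rational(-1, 7), 4) = Rational(-4, 7) ≈ -0.57143)
f = Rational(-400, 7) (f = Mul(Rational(-4, 7), Pow(Add(-9, Add(3, Mul(-1, 4))), 2)) = Mul(Rational(-4, 7), Pow(Add(-9, Add(3, -4)), 2)) = Mul(Rational(-4, 7), Pow(Add(-9, -1), 2)) = Mul(Rational(-4, 7), Pow(-10, 2)) = Mul(Rational(-4, 7), 100) = Rational(-400, 7) ≈ -57.143)
Pow(f, -1) = Pow(Rational(-400, 7), -1) = Rational(-7, 400)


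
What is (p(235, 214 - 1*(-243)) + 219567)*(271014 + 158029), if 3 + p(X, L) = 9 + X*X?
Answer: 117900158314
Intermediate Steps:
p(X, L) = 6 + X**2 (p(X, L) = -3 + (9 + X*X) = -3 + (9 + X**2) = 6 + X**2)
(p(235, 214 - 1*(-243)) + 219567)*(271014 + 158029) = ((6 + 235**2) + 219567)*(271014 + 158029) = ((6 + 55225) + 219567)*429043 = (55231 + 219567)*429043 = 274798*429043 = 117900158314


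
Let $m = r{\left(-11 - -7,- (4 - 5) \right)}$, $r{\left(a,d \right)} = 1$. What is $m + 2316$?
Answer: $2317$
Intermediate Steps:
$m = 1$
$m + 2316 = 1 + 2316 = 2317$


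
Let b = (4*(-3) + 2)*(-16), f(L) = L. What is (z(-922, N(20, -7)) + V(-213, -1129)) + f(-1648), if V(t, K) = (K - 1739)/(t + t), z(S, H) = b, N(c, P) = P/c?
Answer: -105170/71 ≈ -1481.3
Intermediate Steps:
b = 160 (b = (-12 + 2)*(-16) = -10*(-16) = 160)
z(S, H) = 160
V(t, K) = (-1739 + K)/(2*t) (V(t, K) = (-1739 + K)/((2*t)) = (-1739 + K)*(1/(2*t)) = (-1739 + K)/(2*t))
(z(-922, N(20, -7)) + V(-213, -1129)) + f(-1648) = (160 + (1/2)*(-1739 - 1129)/(-213)) - 1648 = (160 + (1/2)*(-1/213)*(-2868)) - 1648 = (160 + 478/71) - 1648 = 11838/71 - 1648 = -105170/71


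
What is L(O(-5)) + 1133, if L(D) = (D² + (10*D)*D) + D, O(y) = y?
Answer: 1403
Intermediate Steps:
L(D) = D + 11*D² (L(D) = (D² + 10*D²) + D = 11*D² + D = D + 11*D²)
L(O(-5)) + 1133 = -5*(1 + 11*(-5)) + 1133 = -5*(1 - 55) + 1133 = -5*(-54) + 1133 = 270 + 1133 = 1403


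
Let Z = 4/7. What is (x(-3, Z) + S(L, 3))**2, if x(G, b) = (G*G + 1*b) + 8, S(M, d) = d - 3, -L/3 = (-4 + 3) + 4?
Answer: 15129/49 ≈ 308.75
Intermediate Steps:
L = -9 (L = -3*((-4 + 3) + 4) = -3*(-1 + 4) = -3*3 = -9)
Z = 4/7 (Z = 4*(1/7) = 4/7 ≈ 0.57143)
S(M, d) = -3 + d
x(G, b) = 8 + b + G**2 (x(G, b) = (G**2 + b) + 8 = (b + G**2) + 8 = 8 + b + G**2)
(x(-3, Z) + S(L, 3))**2 = ((8 + 4/7 + (-3)**2) + (-3 + 3))**2 = ((8 + 4/7 + 9) + 0)**2 = (123/7 + 0)**2 = (123/7)**2 = 15129/49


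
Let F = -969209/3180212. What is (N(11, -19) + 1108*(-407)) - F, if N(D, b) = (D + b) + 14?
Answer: -1434115632191/3180212 ≈ -4.5095e+5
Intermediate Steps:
N(D, b) = 14 + D + b
F = -969209/3180212 (F = -969209*1/3180212 = -969209/3180212 ≈ -0.30476)
(N(11, -19) + 1108*(-407)) - F = ((14 + 11 - 19) + 1108*(-407)) - 1*(-969209/3180212) = (6 - 450956) + 969209/3180212 = -450950 + 969209/3180212 = -1434115632191/3180212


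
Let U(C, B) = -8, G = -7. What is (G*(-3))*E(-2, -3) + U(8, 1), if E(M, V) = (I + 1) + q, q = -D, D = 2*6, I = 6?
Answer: -113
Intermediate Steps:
D = 12
q = -12 (q = -1*12 = -12)
E(M, V) = -5 (E(M, V) = (6 + 1) - 12 = 7 - 12 = -5)
(G*(-3))*E(-2, -3) + U(8, 1) = -7*(-3)*(-5) - 8 = 21*(-5) - 8 = -105 - 8 = -113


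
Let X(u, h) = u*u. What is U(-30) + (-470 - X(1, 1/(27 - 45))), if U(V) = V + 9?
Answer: -492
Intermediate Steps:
X(u, h) = u**2
U(V) = 9 + V
U(-30) + (-470 - X(1, 1/(27 - 45))) = (9 - 30) + (-470 - 1*1**2) = -21 + (-470 - 1*1) = -21 + (-470 - 1) = -21 - 471 = -492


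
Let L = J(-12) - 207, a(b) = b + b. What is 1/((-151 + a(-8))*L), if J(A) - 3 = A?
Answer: 1/36072 ≈ 2.7722e-5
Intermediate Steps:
a(b) = 2*b
J(A) = 3 + A
L = -216 (L = (3 - 12) - 207 = -9 - 207 = -216)
1/((-151 + a(-8))*L) = 1/((-151 + 2*(-8))*(-216)) = 1/((-151 - 16)*(-216)) = 1/(-167*(-216)) = 1/36072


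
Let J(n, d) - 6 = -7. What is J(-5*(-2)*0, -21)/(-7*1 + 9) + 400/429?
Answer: 371/858 ≈ 0.43240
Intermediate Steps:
J(n, d) = -1 (J(n, d) = 6 - 7 = -1)
J(-5*(-2)*0, -21)/(-7*1 + 9) + 400/429 = -1/(-7*1 + 9) + 400/429 = -1/(-7 + 9) + 400*(1/429) = -1/2 + 400/429 = 371/858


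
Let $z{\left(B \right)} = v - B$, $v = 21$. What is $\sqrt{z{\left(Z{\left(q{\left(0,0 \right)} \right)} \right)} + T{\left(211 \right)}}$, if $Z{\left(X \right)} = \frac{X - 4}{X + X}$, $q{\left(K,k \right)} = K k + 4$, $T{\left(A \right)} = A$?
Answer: $2 \sqrt{58} \approx 15.232$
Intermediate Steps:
$q{\left(K,k \right)} = 4 + K k$
$Z{\left(X \right)} = \frac{-4 + X}{2 X}$
$z{\left(B \right)} = 21 - B$
$\sqrt{z{\left(Z{\left(q{\left(0,0 \right)} \right)} \right)} + T{\left(211 \right)}} = \sqrt{\left(21 - \frac{-4 + \left(4 + 0 \cdot 0\right)}{2 \left(4 + 0 \cdot 0\right)}\right) + 211} = \sqrt{\left(21 - \frac{-4 + \left(4 + 0\right)}{2 \left(4 + 0\right)}\right) + 211} = \sqrt{\left(21 - \frac{-4 + 4}{2 \cdot 4}\right) + 211} = \sqrt{\left(21 - \frac{1}{2} \cdot \frac{1}{4} \cdot 0\right) + 211} = \sqrt{\left(21 - 0\right) + 211} = \sqrt{\left(21 + 0\right) + 211} = \sqrt{21 + 211} = \sqrt{232} = 2 \sqrt{58}$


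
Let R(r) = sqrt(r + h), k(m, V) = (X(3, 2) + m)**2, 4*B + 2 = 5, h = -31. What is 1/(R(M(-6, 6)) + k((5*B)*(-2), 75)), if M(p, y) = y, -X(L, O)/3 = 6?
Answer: 10404/6765601 - 80*I/6765601 ≈ 0.0015378 - 1.1825e-5*I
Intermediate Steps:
X(L, O) = -18 (X(L, O) = -3*6 = -18)
B = 3/4 (B = -1/2 + (1/4)*5 = -1/2 + 5/4 = 3/4 ≈ 0.75000)
k(m, V) = (-18 + m)**2
R(r) = sqrt(-31 + r) (R(r) = sqrt(r - 31) = sqrt(-31 + r))
1/(R(M(-6, 6)) + k((5*B)*(-2), 75)) = 1/(sqrt(-31 + 6) + (-18 + (5*(3/4))*(-2))**2) = 1/(sqrt(-25) + (-18 + (15/4)*(-2))**2) = 1/(5*I + (-18 - 15/2)**2) = 1/(5*I + (-51/2)**2) = 1/(5*I + 2601/4) = 1/(2601/4 + 5*I) = 16*(2601/4 - 5*I)/6765601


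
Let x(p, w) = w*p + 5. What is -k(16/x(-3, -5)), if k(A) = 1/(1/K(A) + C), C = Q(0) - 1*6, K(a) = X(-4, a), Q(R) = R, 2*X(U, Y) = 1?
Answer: ¼ ≈ 0.25000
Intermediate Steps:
X(U, Y) = ½ (X(U, Y) = (½)*1 = ½)
K(a) = ½
x(p, w) = 5 + p*w (x(p, w) = p*w + 5 = 5 + p*w)
C = -6 (C = 0 - 1*6 = 0 - 6 = -6)
k(A) = -¼ (k(A) = 1/(1/(½) - 6) = 1/(2 - 6) = 1/(-4) = -¼)
-k(16/x(-3, -5)) = -1*(-¼) = ¼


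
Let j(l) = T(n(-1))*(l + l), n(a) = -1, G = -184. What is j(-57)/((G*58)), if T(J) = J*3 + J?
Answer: -57/1334 ≈ -0.042729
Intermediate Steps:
T(J) = 4*J (T(J) = 3*J + J = 4*J)
j(l) = -8*l (j(l) = (4*(-1))*(l + l) = -8*l)
j(-57)/((G*58)) = (-8*(-57))/((-184*58)) = 456/(-10672) = 456*(-1/10672) = -57/1334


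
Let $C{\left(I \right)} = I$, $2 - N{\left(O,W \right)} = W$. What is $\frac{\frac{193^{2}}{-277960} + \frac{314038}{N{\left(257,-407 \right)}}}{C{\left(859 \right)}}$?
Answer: $\frac{87274767639}{97655964760} \approx 0.8937$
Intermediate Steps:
$N{\left(O,W \right)} = 2 - W$
$\frac{\frac{193^{2}}{-277960} + \frac{314038}{N{\left(257,-407 \right)}}}{C{\left(859 \right)}} = \frac{\frac{193^{2}}{-277960} + \frac{314038}{2 - -407}}{859} = \left(37249 \left(- \frac{1}{277960}\right) + \frac{314038}{2 + 407}\right) \frac{1}{859} = \left(- \frac{37249}{277960} + \frac{314038}{409}\right) \frac{1}{859} = \frac{87274767639}{113685640} \cdot \frac{1}{859} = \frac{87274767639}{97655964760}$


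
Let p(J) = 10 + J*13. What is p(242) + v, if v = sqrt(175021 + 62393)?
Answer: 3156 + sqrt(237414) ≈ 3643.3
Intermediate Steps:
v = sqrt(237414) ≈ 487.25
p(J) = 10 + 13*J
p(242) + v = (10 + 13*242) + sqrt(237414) = (10 + 3146) + sqrt(237414) = 3156 + sqrt(237414)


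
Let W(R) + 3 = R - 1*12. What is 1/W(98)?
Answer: 1/83 ≈ 0.012048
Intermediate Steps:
W(R) = -15 + R (W(R) = -3 + (R - 1*12) = -3 + (R - 12) = -3 + (-12 + R) = -15 + R)
1/W(98) = 1/(-15 + 98) = 1/83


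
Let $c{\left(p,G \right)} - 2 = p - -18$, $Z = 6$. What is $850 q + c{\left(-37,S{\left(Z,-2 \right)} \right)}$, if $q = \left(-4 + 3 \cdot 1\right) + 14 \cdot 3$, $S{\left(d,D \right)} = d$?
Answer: $34833$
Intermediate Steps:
$c{\left(p,G \right)} = 20 + p$ ($c{\left(p,G \right)} = 2 + \left(p - -18\right) = 2 + \left(p + 18\right) = 2 + \left(18 + p\right) = 20 + p$)
$q = 41$ ($q = \left(-4 + 3\right) + 42 = -1 + 42 = 41$)
$850 q + c{\left(-37,S{\left(Z,-2 \right)} \right)} = 850 \cdot 41 + \left(20 - 37\right) = 34850 - 17 = 34833$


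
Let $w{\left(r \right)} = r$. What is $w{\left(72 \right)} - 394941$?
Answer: $-394869$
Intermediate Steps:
$w{\left(72 \right)} - 394941 = 72 - 394941 = -394869$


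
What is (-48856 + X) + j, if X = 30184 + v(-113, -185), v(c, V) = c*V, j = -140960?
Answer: -138727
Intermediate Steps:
v(c, V) = V*c
X = 51089 (X = 30184 - 185*(-113) = 30184 + 20905 = 51089)
(-48856 + X) + j = (-48856 + 51089) - 140960 = 2233 - 140960 = -138727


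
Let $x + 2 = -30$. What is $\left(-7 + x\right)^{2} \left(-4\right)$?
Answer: $-6084$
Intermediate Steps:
$x = -32$ ($x = -2 - 30 = -32$)
$\left(-7 + x\right)^{2} \left(-4\right) = \left(-7 - 32\right)^{2} \left(-4\right) = \left(-39\right)^{2} \left(-4\right) = 1521 \left(-4\right) = -6084$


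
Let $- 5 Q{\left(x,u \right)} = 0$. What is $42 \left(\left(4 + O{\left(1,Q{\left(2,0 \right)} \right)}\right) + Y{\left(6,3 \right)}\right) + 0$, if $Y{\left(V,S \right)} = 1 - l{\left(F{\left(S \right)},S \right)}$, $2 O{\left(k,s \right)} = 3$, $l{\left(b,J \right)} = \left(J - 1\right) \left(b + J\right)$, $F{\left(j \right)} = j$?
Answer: $-231$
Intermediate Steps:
$Q{\left(x,u \right)} = 0$ ($Q{\left(x,u \right)} = \left(- \frac{1}{5}\right) 0 = 0$)
$l{\left(b,J \right)} = \left(-1 + J\right) \left(J + b\right)$
$O{\left(k,s \right)} = \frac{3}{2}$ ($O{\left(k,s \right)} = \frac{1}{2} \cdot 3 = \frac{3}{2}$)
$Y{\left(V,S \right)} = 1 - 2 S^{2} + 2 S$ ($Y{\left(V,S \right)} = 1 - \left(S^{2} - S - S + S S\right) = 1 - \left(S^{2} - S - S + S^{2}\right) = 1 - \left(- 2 S + 2 S^{2}\right) = 1 - 2 S^{2} + 2 S$)
$42 \left(\left(4 + O{\left(1,Q{\left(2,0 \right)} \right)}\right) + Y{\left(6,3 \right)}\right) + 0 = 42 \left(\left(4 + \frac{3}{2}\right) + \left(1 - 2 \cdot 3^{2} + 2 \cdot 3\right)\right) + 0 = 42 \left(\frac{11}{2} + \left(1 - 18 + 6\right)\right) + 0 = 42 \left(\frac{11}{2} - 11\right) + 0 = 42 \left(- \frac{11}{2}\right) + 0 = -231 + 0 = -231$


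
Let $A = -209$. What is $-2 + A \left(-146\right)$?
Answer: $30512$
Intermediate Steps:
$-2 + A \left(-146\right) = -2 - -30514 = -2 + 30514 = 30512$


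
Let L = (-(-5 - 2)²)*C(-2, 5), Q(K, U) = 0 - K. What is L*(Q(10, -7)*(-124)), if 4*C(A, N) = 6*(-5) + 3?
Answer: 410130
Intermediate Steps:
Q(K, U) = -K
C(A, N) = -27/4 (C(A, N) = (6*(-5) + 3)/4 = (-30 + 3)/4 = (¼)*(-27) = -27/4)
L = 1323/4 (L = -(-5 - 2)²*(-27/4) = -1*(-7)²*(-27/4) = -1*49*(-27/4) = -49*(-27/4) = 1323/4 ≈ 330.75)
L*(Q(10, -7)*(-124)) = 1323*(-1*10*(-124))/4 = 1323*(-10*(-124))/4 = (1323/4)*1240 = 410130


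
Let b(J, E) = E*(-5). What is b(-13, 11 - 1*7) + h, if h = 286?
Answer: 266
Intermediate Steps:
b(J, E) = -5*E
b(-13, 11 - 1*7) + h = -5*(11 - 1*7) + 286 = -5*(11 - 7) + 286 = -5*4 + 286 = -20 + 286 = 266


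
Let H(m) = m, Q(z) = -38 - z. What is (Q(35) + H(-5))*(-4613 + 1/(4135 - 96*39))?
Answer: 140687196/391 ≈ 3.5981e+5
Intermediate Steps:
(Q(35) + H(-5))*(-4613 + 1/(4135 - 96*39)) = ((-38 - 1*35) - 5)*(-4613 + 1/(4135 - 96*39)) = ((-38 - 35) - 5)*(-4613 + 1/(4135 - 3744)) = (-73 - 5)*(-4613 + 1/391) = -78*(-4613 + 1/391) = -78*(-1803682/391) = 140687196/391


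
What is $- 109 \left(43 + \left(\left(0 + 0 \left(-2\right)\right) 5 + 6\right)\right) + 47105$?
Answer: $41764$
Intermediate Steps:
$- 109 \left(43 + \left(\left(0 + 0 \left(-2\right)\right) 5 + 6\right)\right) + 47105 = - 109 \left(43 + \left(\left(0 + 0\right) 5 + 6\right)\right) + 47105 = - 109 \left(43 + \left(0 \cdot 5 + 6\right)\right) + 47105 = - 109 \left(43 + \left(0 + 6\right)\right) + 47105 = - 109 \left(43 + 6\right) + 47105 = \left(-109\right) 49 + 47105 = -5341 + 47105 = 41764$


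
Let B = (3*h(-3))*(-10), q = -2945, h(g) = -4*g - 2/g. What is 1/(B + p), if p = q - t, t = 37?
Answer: -1/3362 ≈ -0.00029744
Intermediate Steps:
p = -2982 (p = -2945 - 1*37 = -2945 - 37 = -2982)
B = -380 (B = (3*(-4*(-3) - 2/(-3)))*(-10) = (3*(12 - 2*(-⅓)))*(-10) = (3*(12 + ⅔))*(-10) = (3*(38/3))*(-10) = 38*(-10) = -380)
1/(B + p) = 1/(-380 - 2982) = 1/(-3362) = -1/3362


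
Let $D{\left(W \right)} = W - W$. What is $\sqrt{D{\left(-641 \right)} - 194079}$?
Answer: $i \sqrt{194079} \approx 440.54 i$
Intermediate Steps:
$D{\left(W \right)} = 0$
$\sqrt{D{\left(-641 \right)} - 194079} = \sqrt{0 - 194079} = \sqrt{-194079} = i \sqrt{194079}$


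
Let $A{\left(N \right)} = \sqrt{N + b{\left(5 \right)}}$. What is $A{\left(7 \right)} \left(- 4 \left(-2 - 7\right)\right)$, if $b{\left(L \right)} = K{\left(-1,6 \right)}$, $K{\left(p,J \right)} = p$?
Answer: $36 \sqrt{6} \approx 88.182$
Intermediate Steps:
$b{\left(L \right)} = -1$
$A{\left(N \right)} = \sqrt{-1 + N}$ ($A{\left(N \right)} = \sqrt{N - 1} = \sqrt{-1 + N}$)
$A{\left(7 \right)} \left(- 4 \left(-2 - 7\right)\right) = \sqrt{-1 + 7} \left(- 4 \left(-2 - 7\right)\right) = \sqrt{6} \left(\left(-4\right) \left(-9\right)\right) = \sqrt{6} \cdot 36 = 36 \sqrt{6}$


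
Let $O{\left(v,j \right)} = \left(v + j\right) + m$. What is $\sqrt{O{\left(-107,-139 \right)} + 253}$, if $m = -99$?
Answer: $2 i \sqrt{23} \approx 9.5917 i$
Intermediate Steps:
$O{\left(v,j \right)} = -99 + j + v$ ($O{\left(v,j \right)} = \left(v + j\right) - 99 = \left(j + v\right) - 99 = -99 + j + v$)
$\sqrt{O{\left(-107,-139 \right)} + 253} = \sqrt{\left(-99 - 139 - 107\right) + 253} = \sqrt{-345 + 253} = \sqrt{-92} = 2 i \sqrt{23}$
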